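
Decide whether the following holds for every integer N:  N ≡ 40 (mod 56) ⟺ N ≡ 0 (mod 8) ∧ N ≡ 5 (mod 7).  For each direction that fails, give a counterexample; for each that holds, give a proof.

Equivalent; both directions hold.

[⇐] If N ≡ 0 (mod 8) and N ≡ 5 (mod 7), then by the Chinese remainder theorem N ≡ 40 (mod 56). This is exactly N ≡ 40 (mod 56).

[⇒] Suppose N ≡ 40 (mod 56); write N = 56j + 40. Since 8 ∣ 56, reducing mod 8 gives N ≡ 40 ≡ 0 (mod 8); since 7 ∣ 56, reducing mod 7 gives N ≡ 40 ≡ 5 (mod 7).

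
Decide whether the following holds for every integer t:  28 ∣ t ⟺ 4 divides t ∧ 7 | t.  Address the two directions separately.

Converse. Suppose 4 ∣ t and 7 ∣ t. Any common multiple of 4 and 7 is a multiple of their lcm; here gcd(4, 7) = 1, so lcm(4, 7) = 4·7 = 28, so 28 ∣ t.

Forward direction. If 28 ∣ t, write t = 28q. Since 28 = 7·4, t = 4·(7q), so 4 ∣ t; and since 28 = 4·7, t = 7·(4q), so 7 ∣ t.

Both implications hold.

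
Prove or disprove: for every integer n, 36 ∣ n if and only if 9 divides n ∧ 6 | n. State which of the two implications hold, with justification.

(→) If 36 ∣ n, write n = 36q. Since 36 = 4·9, n = 9·(4q), so 9 ∣ n; and since 36 = 6·6, n = 6·(6q), so 6 ∣ n.

(←) This fails: take n = 18. Both 9 ∣ 18 and 6 ∣ 18, yet 18 is not a multiple of 36 (since 18 = 0·36 + 18), so 36 ∤ 18.

(⇒) holds; (⇐) fails.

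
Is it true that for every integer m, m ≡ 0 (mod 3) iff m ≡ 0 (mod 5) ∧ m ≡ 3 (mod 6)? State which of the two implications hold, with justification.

Only the reverse direction holds.

(⟹) This fails: m = 0 gives 0 ≡ 0 (mod 3) but 0 ≡ 0 (mod 6), so the conjunction on the right does not hold.

(⟸) Conversely, if m ≡ 0 (mod 5) and m ≡ 3 (mod 6), then by the Chinese remainder theorem m ≡ 15 (mod 30). Since 15 ≡ 0 (mod 3) and 3 ∣ 30, we get m ≡ 0 (mod 3).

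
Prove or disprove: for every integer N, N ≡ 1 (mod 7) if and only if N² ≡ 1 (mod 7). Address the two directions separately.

Only the forward direction holds.

(→) Suppose N ≡ 1 (mod 7). Write N = 7j + 1. Then (7j + 1)² = 49j² + 14j + 1 = 7(7j² + 2j) + 1, so N² ≡ 1 (mod 7).

(←) This fails: take N = 6. Then 6² = 36 ≡ 1 (mod 7), yet 6 ≡ 6 (mod 7), not 1.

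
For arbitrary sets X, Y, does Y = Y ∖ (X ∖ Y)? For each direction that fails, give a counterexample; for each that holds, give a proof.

Both inclusions hold; the sets are equal.

(⊇) Let x ∈ Y ∖ (X ∖ Y). Then either x ∈ Y and x ∉ X; or x ∈ X ∩ Y. In each case x ∈ Y, so Y ∖ (X ∖ Y) ⊆ Y.

(⊆) Let x ∈ Y. Then either x ∈ Y and x ∉ X; or x ∈ X ∩ Y. In each case x ∈ Y ∖ (X ∖ Y), so Y ⊆ Y ∖ (X ∖ Y).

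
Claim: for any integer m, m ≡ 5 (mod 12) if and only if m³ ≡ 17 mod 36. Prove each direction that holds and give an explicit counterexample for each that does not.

Forward direction. Suppose m ≡ 5 (mod 12). Working modulo 36, m ∈ {5, 17, 29}; for each such r, r³ ≡ 17 (mod 36).

Converse. The residues r modulo 36 with r³ ≡ 17 (mod 36) are exactly {5, 17, 29}, and each is ≡ 5 (mod 12).

Both implications hold.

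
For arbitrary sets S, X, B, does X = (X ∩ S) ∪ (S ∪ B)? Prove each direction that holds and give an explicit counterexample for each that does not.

(⊆) fails and (⊇) fails.

Forward inclusion. This inclusion fails. Take S = ∅, X = {1}, B = ∅; then 1 ∈ X but 1 ∉ (X ∩ S) ∪ (S ∪ B).

Reverse inclusion. This inclusion fails. Take S = {1}, X = ∅, B = ∅; then 1 ∈ (X ∩ S) ∪ (S ∪ B) but 1 ∉ X.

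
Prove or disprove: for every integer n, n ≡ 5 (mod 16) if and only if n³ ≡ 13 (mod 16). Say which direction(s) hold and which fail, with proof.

Forward direction. Suppose n ≡ 5 (mod 16). Write n = 16j + 5. Then (16j + 5)³ = 4096j³ + 3840j² + 1200j + 125 = 16(256j³ + 240j² + 75j + 7) + 13, so n³ ≡ 13 (mod 16).

Converse. Suppose n³ ≡ 13 (mod 16). The only residue r in {0, …, 15} with r³ ≡ 13 (mod 16) is r = 5, so n ≡ 5 (mod 16).

Both directions hold; the statement is true.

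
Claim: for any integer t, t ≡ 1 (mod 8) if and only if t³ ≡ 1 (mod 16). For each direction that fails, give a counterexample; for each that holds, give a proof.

Only the reverse direction holds.

(⇒) This fails: take t = 9. Then 9 ≡ 1 (mod 8), but 9³ = 729 ≡ 9 (mod 16), not 1.

(⇐) Conversely, the residues r modulo 16 with r³ ≡ 1 (mod 16) are exactly {1}, and each is ≡ 1 (mod 8).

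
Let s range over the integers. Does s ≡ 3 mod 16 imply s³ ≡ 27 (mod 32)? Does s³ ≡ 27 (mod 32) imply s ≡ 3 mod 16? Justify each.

(⇒) This fails: take s = 19. Then 19 ≡ 3 (mod 16), but 19³ = 6859 ≡ 11 (mod 32), not 27.

(⇐) Conversely, the residues r modulo 32 with r³ ≡ 27 (mod 32) are exactly {3}, and each is ≡ 3 (mod 16).

(⇒) fails; (⇐) holds.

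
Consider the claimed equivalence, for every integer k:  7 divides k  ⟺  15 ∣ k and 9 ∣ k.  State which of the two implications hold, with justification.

[⇒] This fails: take k = 7. Certainly 7 ∣ 7, but 15 ∤ 7.

[⇐] This fails: take k = 45. Both 15 ∣ 45 and 9 ∣ 45, yet 45 is not a multiple of 7 (since 45 = 6·7 + 3), so 7 ∤ 45.

(⇒) fails and (⇐) fails.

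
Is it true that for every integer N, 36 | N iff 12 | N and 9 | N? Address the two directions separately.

Equivalent; both directions hold.

(⇒) If 36 ∣ N, write N = 36q. Since 36 = 3·12, N = 12·(3q), so 12 ∣ N; and since 36 = 4·9, N = 9·(4q), so 9 ∣ N.

(⇐) Suppose 12 ∣ N and 9 ∣ N. Any common multiple of 12 and 9 is a multiple of their lcm; here lcm(12, 9) = 12·9/gcd(12, 9) = 108/3 = 36, so 36 ∣ N.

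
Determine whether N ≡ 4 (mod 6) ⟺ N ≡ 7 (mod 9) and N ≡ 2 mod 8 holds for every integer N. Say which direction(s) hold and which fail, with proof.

The forward direction fails; the converse holds.

(⟹) This fails: N = 64 gives 64 ≡ 4 (mod 6) but 64 ≡ 1 (mod 9), so the conjunction on the right does not hold.

(⟸) Conversely, if N ≡ 7 (mod 9) and N ≡ 2 (mod 8), then by the Chinese remainder theorem N ≡ 34 (mod 72). Since 34 ≡ 4 (mod 6) and 6 ∣ 72, we get N ≡ 4 (mod 6).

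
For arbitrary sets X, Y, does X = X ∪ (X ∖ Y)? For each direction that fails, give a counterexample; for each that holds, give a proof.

(⊇) Let x ∈ X ∪ (X ∖ Y). Then either x ∈ X and x ∉ Y; or x ∈ X ∩ Y. In each case x ∈ X, so X ∪ (X ∖ Y) ⊆ X.

(⊆) Let x ∈ X. Then either x ∈ X and x ∉ Y; or x ∈ X ∩ Y. In each case x ∈ X ∪ (X ∖ Y), so X ⊆ X ∪ (X ∖ Y).

The two sets are equal.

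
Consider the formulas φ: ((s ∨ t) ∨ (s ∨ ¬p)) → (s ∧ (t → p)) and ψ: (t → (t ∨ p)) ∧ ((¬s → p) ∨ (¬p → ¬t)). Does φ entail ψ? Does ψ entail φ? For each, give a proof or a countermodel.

Only the forward implication holds.

(⟸) This fails. Under t = F, s = F, p = F, the left side is false but the right side is true.

(⟹) Assume the antecedent. If t is true, the antecedent forces (t = T, s = T, p = T), and the consequent holds there. If t is false, the consequent reduces to true regardless of the other variables. Either way the consequent holds.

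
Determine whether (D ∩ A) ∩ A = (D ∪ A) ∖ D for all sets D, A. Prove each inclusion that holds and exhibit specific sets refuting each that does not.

Both inclusions fail.

Forward inclusion. This inclusion fails. Take D = {1}, A = {1}; then 1 ∈ (D ∩ A) ∩ A but 1 ∉ (D ∪ A) ∖ D.

Reverse inclusion. This inclusion fails. Take D = ∅, A = {1}; then 1 ∈ (D ∪ A) ∖ D but 1 ∉ (D ∩ A) ∩ A.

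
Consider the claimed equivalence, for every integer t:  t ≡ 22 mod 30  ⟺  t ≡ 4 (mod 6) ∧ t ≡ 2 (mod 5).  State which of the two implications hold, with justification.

[⇒] Suppose t ≡ 22 (mod 30); write t = 30j + 22. Since 6 ∣ 30, reducing mod 6 gives t ≡ 22 ≡ 4 (mod 6); since 5 ∣ 30, reducing mod 5 gives t ≡ 22 ≡ 2 (mod 5).

[⇐] Conversely, if t ≡ 4 (mod 6) and t ≡ 2 (mod 5), then by the Chinese remainder theorem t ≡ 22 (mod 30). This is exactly t ≡ 22 (mod 30).

Equivalent; both directions hold.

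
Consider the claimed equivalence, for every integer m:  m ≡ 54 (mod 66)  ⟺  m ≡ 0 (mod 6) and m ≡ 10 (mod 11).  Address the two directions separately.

Converse. If m ≡ 0 (mod 6) and m ≡ 10 (mod 11), then by the Chinese remainder theorem m ≡ 54 (mod 66). This is exactly m ≡ 54 (mod 66).

Forward direction. Suppose m ≡ 54 (mod 66); write m = 66j + 54. Since 6 ∣ 66, reducing mod 6 gives m ≡ 54 ≡ 0 (mod 6); since 11 ∣ 66, reducing mod 11 gives m ≡ 54 ≡ 10 (mod 11).

Both directions hold; the statement is true.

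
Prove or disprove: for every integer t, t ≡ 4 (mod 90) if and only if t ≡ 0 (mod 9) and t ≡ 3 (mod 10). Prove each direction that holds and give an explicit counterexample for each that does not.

(⇒) fails and (⇐) fails.

[⇒] This fails: t = 4 gives 4 ≡ 4 (mod 90) but 4 ≡ 4 (mod 9), so the conjunction on the right does not hold.

[⇐] This fails: t = 63 satisfies both congruences on the right (63 ≡ 0 mod 9 and 63 ≡ 3 mod 10) yet 63 ≡ 63 (mod 90), not 4.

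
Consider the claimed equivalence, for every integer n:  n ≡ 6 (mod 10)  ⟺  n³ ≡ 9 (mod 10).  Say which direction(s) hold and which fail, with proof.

Both directions fail.

(→) This fails: take n = 6. Then 6 ≡ 6 (mod 10), but 6³ = 216 ≡ 6 (mod 10), not 9.

(←) This fails: take n = 9. Then 9³ = 729 ≡ 9 (mod 10), yet 9 ≡ 9 (mod 10), not 6.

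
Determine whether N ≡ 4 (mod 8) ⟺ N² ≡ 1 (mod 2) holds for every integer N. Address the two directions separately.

Both directions fail.

Forward direction. This fails: take N = 4. Then 4 ≡ 4 (mod 8), but 4² = 16 ≡ 0 (mod 2), not 1.

Converse. This fails: take N = 1. Then 1² = 1 ≡ 1 (mod 2), yet 1 ≡ 1 (mod 8), not 4.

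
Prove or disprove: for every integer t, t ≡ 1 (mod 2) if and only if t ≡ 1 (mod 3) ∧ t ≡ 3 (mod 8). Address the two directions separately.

Only the reverse direction holds.

(←) If t ≡ 1 (mod 3) and t ≡ 3 (mod 8), then by the Chinese remainder theorem t ≡ 19 (mod 24). Since 19 ≡ 1 (mod 2) and 2 ∣ 24, we get t ≡ 1 (mod 2).

(→) This fails: t = 1 gives 1 ≡ 1 (mod 2) but 1 ≡ 1 (mod 8), so the conjunction on the right does not hold.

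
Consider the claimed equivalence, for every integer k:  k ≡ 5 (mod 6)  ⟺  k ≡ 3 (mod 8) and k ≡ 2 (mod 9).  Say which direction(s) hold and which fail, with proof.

The forward direction fails; the converse holds.

(⟸) If k ≡ 3 (mod 8) and k ≡ 2 (mod 9), then by the Chinese remainder theorem k ≡ 11 (mod 72). Since 11 ≡ 5 (mod 6) and 6 ∣ 72, we get k ≡ 5 (mod 6).

(⟹) This fails: k = 65 gives 65 ≡ 5 (mod 6) but 65 ≡ 1 (mod 8), so the conjunction on the right does not hold.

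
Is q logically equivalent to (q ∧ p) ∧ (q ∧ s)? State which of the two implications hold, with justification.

(⇐) Assume the antecedent. If q is true, q reduces to true regardless of the other variables. If q is false, the antecedent cannot hold. Either way q holds.

(⇒) This fails. Under q = T, s = F, p = F, the left side is true but the right side is false.

(⇒) fails; (⇐) holds.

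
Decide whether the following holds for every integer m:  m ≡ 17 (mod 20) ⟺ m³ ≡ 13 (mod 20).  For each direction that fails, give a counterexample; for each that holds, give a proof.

Both directions hold.

(⇒) Suppose m ≡ 17 (mod 20). Write m = 20j + 17. Then (20j + 17)³ = 8000j³ + 20400j² + 17340j + 4913 = 20(400j³ + 1020j² + 867j + 245) + 13, so m³ ≡ 13 (mod 20).

(⇐) Conversely, suppose m³ ≡ 13 (mod 20). The only residue r in {0, …, 19} with r³ ≡ 13 (mod 20) is r = 17, so m ≡ 17 (mod 20).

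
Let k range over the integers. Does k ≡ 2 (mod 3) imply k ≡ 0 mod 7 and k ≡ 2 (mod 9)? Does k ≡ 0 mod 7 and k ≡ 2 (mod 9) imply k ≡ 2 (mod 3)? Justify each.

The forward direction fails; the converse holds.

(⟹) This fails: k = 2 gives 2 ≡ 2 (mod 3) but 2 ≡ 2 (mod 7), so the conjunction on the right does not hold.

(⟸) Conversely, if k ≡ 0 (mod 7) and k ≡ 2 (mod 9), then by the Chinese remainder theorem k ≡ 56 (mod 63). Since 56 ≡ 2 (mod 3) and 3 ∣ 63, we get k ≡ 2 (mod 3).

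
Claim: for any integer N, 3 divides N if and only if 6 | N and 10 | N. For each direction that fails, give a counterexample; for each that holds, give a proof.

[⇒] This fails: take N = 3. Certainly 3 ∣ 3, but 6 ∤ 3.

[⇐] Suppose 6 ∣ N and 10 ∣ N. Any common multiple of 6 and 10 is a multiple of their lcm; here lcm(6, 10) = 6·10/gcd(6, 10) = 60/2 = 30, so 30 ∣ N. Since 3 ∣ 30, it follows that 3 ∣ N.

Only the reverse direction holds.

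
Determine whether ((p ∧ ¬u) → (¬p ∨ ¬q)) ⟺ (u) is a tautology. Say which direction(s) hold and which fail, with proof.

Only the reverse direction holds.

[⇒] This fails. Under u = F, q = F, p = F, the left side is true but the right side is false.

[⇐] Assume the antecedent. If u is true, (p ∧ ¬u) → (¬p ∨ ¬q) reduces to true regardless of the other variables. If u is false, the antecedent cannot hold. Either way (p ∧ ¬u) → (¬p ∨ ¬q) holds.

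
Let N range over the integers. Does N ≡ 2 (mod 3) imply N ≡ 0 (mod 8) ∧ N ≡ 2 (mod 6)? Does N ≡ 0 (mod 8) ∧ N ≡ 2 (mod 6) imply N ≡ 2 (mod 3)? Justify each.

(⇒) This fails: N = 2 gives 2 ≡ 2 (mod 3) but 2 ≡ 2 (mod 8), so the conjunction on the right does not hold.

(⇐) Conversely, if N ≡ 0 (mod 8) and N ≡ 2 (mod 6), then by the Chinese remainder theorem N ≡ 8 (mod 24). Since 8 ≡ 2 (mod 3) and 3 ∣ 24, we get N ≡ 2 (mod 3).

(⇒) fails; (⇐) holds.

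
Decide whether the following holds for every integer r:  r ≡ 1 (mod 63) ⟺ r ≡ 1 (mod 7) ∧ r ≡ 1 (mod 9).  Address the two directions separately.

(⇒) Suppose r ≡ 1 (mod 63); write r = 63j + 1. Since 7 ∣ 63, reducing mod 7 gives r ≡ 1 (mod 7); since 9 ∣ 63, reducing mod 9 gives r ≡ 1 (mod 9).

(⇐) Conversely, if r ≡ 1 (mod 7) and r ≡ 1 (mod 9), then by the Chinese remainder theorem r ≡ 1 (mod 63). This is exactly r ≡ 1 (mod 63).

The biconditional holds.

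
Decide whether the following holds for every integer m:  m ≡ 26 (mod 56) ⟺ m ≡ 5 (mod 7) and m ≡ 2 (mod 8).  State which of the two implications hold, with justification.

The biconditional holds.

(←) If m ≡ 5 (mod 7) and m ≡ 2 (mod 8), then by the Chinese remainder theorem m ≡ 26 (mod 56). This is exactly m ≡ 26 (mod 56).

(→) Suppose m ≡ 26 (mod 56); write m = 56j + 26. Since 7 ∣ 56, reducing mod 7 gives m ≡ 26 ≡ 5 (mod 7); since 8 ∣ 56, reducing mod 8 gives m ≡ 26 ≡ 2 (mod 8).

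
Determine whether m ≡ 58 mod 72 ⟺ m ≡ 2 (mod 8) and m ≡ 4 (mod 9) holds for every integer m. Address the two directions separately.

(→) Suppose m ≡ 58 (mod 72); write m = 72j + 58. Since 8 ∣ 72, reducing mod 8 gives m ≡ 58 ≡ 2 (mod 8); since 9 ∣ 72, reducing mod 9 gives m ≡ 58 ≡ 4 (mod 9).

(←) Conversely, if m ≡ 2 (mod 8) and m ≡ 4 (mod 9), then by the Chinese remainder theorem m ≡ 58 (mod 72). This is exactly m ≡ 58 (mod 72).

Both directions hold.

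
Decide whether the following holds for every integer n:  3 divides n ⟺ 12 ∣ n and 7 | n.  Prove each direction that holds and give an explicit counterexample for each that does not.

(⟹) This fails: take n = 3. Certainly 3 ∣ 3, but 12 ∤ 3.

(⟸) Suppose 12 ∣ n and 7 ∣ n. Any common multiple of 12 and 7 is a multiple of their lcm; here gcd(12, 7) = 1, so lcm(12, 7) = 12·7 = 84, so 84 ∣ n. Since 3 ∣ 84, it follows that 3 ∣ n.

The forward direction fails; the converse holds.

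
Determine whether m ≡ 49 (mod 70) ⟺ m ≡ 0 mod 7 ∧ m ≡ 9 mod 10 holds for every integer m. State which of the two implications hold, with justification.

Both implications hold.

(⟹) Suppose m ≡ 49 (mod 70); write m = 70j + 49. Since 7 ∣ 70, reducing mod 7 gives m ≡ 49 ≡ 0 (mod 7); since 10 ∣ 70, reducing mod 10 gives m ≡ 49 ≡ 9 (mod 10).

(⟸) Conversely, if m ≡ 0 (mod 7) and m ≡ 9 (mod 10), then by the Chinese remainder theorem m ≡ 49 (mod 70). This is exactly m ≡ 49 (mod 70).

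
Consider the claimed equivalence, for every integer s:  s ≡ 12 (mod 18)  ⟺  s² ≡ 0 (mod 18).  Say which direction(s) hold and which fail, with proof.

(⟸) This fails: take s = 0. Then 0² = 0 ≡ 0 (mod 18), yet 0 ≡ 0 (mod 18), not 12.

(⟹) Suppose s ≡ 12 (mod 18). Write s = 18j + 12. Then (18j + 12)² = 324j² + 432j + 144 = 18(18j² + 24j + 8) + 0, so s² ≡ 0 (mod 18).

Only the forward direction holds.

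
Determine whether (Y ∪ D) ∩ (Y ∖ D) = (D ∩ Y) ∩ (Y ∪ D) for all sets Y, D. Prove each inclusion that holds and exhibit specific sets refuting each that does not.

(⊆) fails and (⊇) fails.

Forward inclusion. This inclusion fails. Take Y = {1}, D = ∅; then 1 ∈ (Y ∪ D) ∩ (Y ∖ D) but 1 ∉ (D ∩ Y) ∩ (Y ∪ D).

Reverse inclusion. This inclusion fails. Take Y = {1}, D = {1}; then 1 ∈ (D ∩ Y) ∩ (Y ∪ D) but 1 ∉ (Y ∪ D) ∩ (Y ∖ D).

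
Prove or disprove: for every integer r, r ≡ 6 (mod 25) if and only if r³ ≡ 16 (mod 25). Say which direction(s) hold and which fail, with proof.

Equivalent; both directions hold.

(⟸) Suppose r³ ≡ 16 (mod 25). The only residue r in {0, …, 24} with r³ ≡ 16 (mod 25) is r = 6, so r ≡ 6 (mod 25).

(⟹) Suppose r ≡ 6 (mod 25). Write r = 25j + 6. Then (25j + 6)³ = 15625j³ + 11250j² + 2700j + 216 = 25(625j³ + 450j² + 108j + 8) + 16, so r³ ≡ 16 (mod 25).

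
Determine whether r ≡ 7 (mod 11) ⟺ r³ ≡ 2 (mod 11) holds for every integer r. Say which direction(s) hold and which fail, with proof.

(←) For the converse, argue contrapositively. If r ≢ 7 (mod 11), then r is congruent to one of 0, 1, 2, 3, 4, 5, 6, 8, 9, 10 modulo 11, and these give r³ ≡ 0, 1, 8, 5, 9, 4, 7, 6, 3, 10 respectively — never 2.

(→) Suppose r ≡ 7 (mod 11). Write r = 11j + 7. Then (11j + 7)³ = 1331j³ + 2541j² + 1617j + 343 = 11(121j³ + 231j² + 147j + 31) + 2, so r³ ≡ 2 (mod 11).

Both directions hold; the statement is true.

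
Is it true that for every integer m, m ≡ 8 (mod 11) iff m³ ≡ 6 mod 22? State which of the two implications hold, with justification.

Only the converse holds.

[⇒] This fails: take m = 19. Then 19 ≡ 8 (mod 11), but 19³ = 6859 ≡ 17 (mod 22), not 6.

[⇐] Conversely, the residues r modulo 22 with r³ ≡ 6 (mod 22) are exactly {8}, and each is ≡ 8 (mod 11).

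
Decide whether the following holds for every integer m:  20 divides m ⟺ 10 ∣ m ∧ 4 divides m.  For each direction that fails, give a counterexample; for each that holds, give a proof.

Forward direction. If 20 ∣ m, write m = 20q. Since 20 = 2·10, m = 10·(2q), so 10 ∣ m; and since 20 = 5·4, m = 4·(5q), so 4 ∣ m.

Converse. Suppose 10 ∣ m and 4 ∣ m. Any common multiple of 10 and 4 is a multiple of their lcm; here lcm(10, 4) = 10·4/gcd(10, 4) = 40/2 = 20, so 20 ∣ m.

Both directions hold; the statement is true.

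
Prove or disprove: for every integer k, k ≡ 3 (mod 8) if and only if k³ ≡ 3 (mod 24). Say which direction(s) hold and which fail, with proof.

[⇒] This fails: take k = 11. Then 11 ≡ 3 (mod 8), but 11³ = 1331 ≡ 11 (mod 24), not 3.

[⇐] Conversely, the residues r modulo 24 with r³ ≡ 3 (mod 24) are exactly {3}, and each is ≡ 3 (mod 8).

Only the reverse direction holds.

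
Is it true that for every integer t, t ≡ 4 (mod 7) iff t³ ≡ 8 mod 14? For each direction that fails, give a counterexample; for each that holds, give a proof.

Neither direction holds.

(→) This fails: take t = 11. Then 11 ≡ 4 (mod 7), but 11³ = 1331 ≡ 1 (mod 14), not 8.

(←) This fails: take t = 2. Then 2³ = 8 ≡ 8 (mod 14), yet 2 ≡ 2 (mod 7), not 4.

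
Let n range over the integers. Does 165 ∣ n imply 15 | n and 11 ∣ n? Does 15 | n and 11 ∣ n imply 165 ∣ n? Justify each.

Both directions hold; the statement is true.

(⇒) If 165 ∣ n, write n = 165q. Since 165 = 11·15, n = 15·(11q), so 15 ∣ n; and since 165 = 15·11, n = 11·(15q), so 11 ∣ n.

(⇐) Suppose 15 ∣ n and 11 ∣ n. Any common multiple of 15 and 11 is a multiple of their lcm; here gcd(15, 11) = 1, so lcm(15, 11) = 15·11 = 165, so 165 ∣ n.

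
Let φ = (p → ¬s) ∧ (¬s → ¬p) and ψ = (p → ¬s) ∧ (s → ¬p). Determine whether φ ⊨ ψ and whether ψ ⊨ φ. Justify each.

(⟹) Assume the antecedent. If s is true, the antecedent forces (s = T, p = F), and (p → ¬s) ∧ (s → ¬p) holds there. If s is false, (p → ¬s) ∧ (s → ¬p) reduces to true regardless of the other variables. Either way (p → ¬s) ∧ (s → ¬p) holds.

(⟸) This fails. Under s = F, p = T, the left side is false but the right side is true.

Only the forward direction holds.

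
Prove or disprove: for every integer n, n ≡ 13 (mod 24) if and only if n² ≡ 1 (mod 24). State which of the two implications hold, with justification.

Not equivalent: only (⇒) holds.

Forward direction. Suppose n ≡ 13 (mod 24). Write n = 24j + 13. Then (24j + 13)² = 576j² + 624j + 169 = 24(24j² + 26j + 7) + 1, so n² ≡ 1 (mod 24).

Converse. This fails: take n = 1. Then 1² = 1 ≡ 1 (mod 24), yet 1 ≡ 1 (mod 24), not 13.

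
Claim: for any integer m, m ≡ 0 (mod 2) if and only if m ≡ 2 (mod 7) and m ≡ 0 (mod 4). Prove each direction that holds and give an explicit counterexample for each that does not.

(⇒) fails; (⇐) holds.

Forward direction. This fails: m = 0 gives 0 ≡ 0 (mod 2) but 0 ≡ 0 (mod 7), so the conjunction on the right does not hold.

Converse. If m ≡ 2 (mod 7) and m ≡ 0 (mod 4), then by the Chinese remainder theorem m ≡ 16 (mod 28). Since 16 ≡ 0 (mod 2) and 2 ∣ 28, we get m ≡ 0 (mod 2).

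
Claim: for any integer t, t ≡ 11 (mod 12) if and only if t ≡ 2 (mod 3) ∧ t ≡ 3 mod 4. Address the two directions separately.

The biconditional holds.

[⇐] If t ≡ 2 (mod 3) and t ≡ 3 (mod 4), then by the Chinese remainder theorem t ≡ 11 (mod 12). This is exactly t ≡ 11 (mod 12).

[⇒] Suppose t ≡ 11 (mod 12); write t = 12j + 11. Since 3 ∣ 12, reducing mod 3 gives t ≡ 11 ≡ 2 (mod 3); since 4 ∣ 12, reducing mod 4 gives t ≡ 11 ≡ 3 (mod 4).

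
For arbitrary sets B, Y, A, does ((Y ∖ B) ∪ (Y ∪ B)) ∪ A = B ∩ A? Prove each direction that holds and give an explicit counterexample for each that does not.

Only the reverse inclusion holds.

Forward inclusion. This inclusion fails. Take B = {1}, Y = ∅, A = ∅; then 1 ∈ ((Y ∖ B) ∪ (Y ∪ B)) ∪ A but 1 ∉ B ∩ A.

Reverse inclusion. Let x ∈ B ∩ A. Then either x ∈ B ∩ A and x ∉ Y; or x ∈ B ∩ Y ∩ A. In each case x ∈ ((Y ∖ B) ∪ (Y ∪ B)) ∪ A, so B ∩ A ⊆ ((Y ∖ B) ∪ (Y ∪ B)) ∪ A.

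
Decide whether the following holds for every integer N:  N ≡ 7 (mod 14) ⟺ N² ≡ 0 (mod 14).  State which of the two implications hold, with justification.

Neither direction holds.

(⟹) This fails: take N = 7. Then 7 ≡ 7 (mod 14), but 7² = 49 ≡ 7 (mod 14), not 0.

(⟸) This fails: take N = 0. Then 0² = 0 ≡ 0 (mod 14), yet 0 ≡ 0 (mod 14), not 7.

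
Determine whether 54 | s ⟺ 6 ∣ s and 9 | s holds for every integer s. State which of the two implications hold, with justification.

(⇒) If 54 ∣ s, write s = 54q. Since 54 = 9·6, s = 6·(9q), so 6 ∣ s; and since 54 = 6·9, s = 9·(6q), so 9 ∣ s.

(⇐) This fails: take s = 18. Both 6 ∣ 18 and 9 ∣ 18, yet 18 is not a multiple of 54 (since 18 = 0·54 + 18), so 54 ∤ 18.

The forward direction holds; the converse fails.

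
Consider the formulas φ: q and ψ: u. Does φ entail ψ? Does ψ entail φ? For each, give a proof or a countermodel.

(→) This fails. Under u = F, q = T, the left side is true but the right side is false.

(←) This fails. Under u = T, q = F, the left side is false but the right side is true.

Both directions fail.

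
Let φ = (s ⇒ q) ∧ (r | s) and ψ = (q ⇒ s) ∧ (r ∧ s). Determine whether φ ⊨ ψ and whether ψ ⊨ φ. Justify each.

(⇒) fails and (⇐) fails.

(⇒) This fails. Under q = F, r = T, s = F, the left side is true but the right side is false.

(⇐) This fails. Under q = F, r = T, s = T, the left side is false but the right side is true.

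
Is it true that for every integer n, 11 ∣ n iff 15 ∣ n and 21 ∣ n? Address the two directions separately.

Forward direction. This fails: take n = 11. Certainly 11 ∣ 11, but 15 ∤ 11.

Converse. This fails: take n = 105. Both 15 ∣ 105 and 21 ∣ 105, yet 105 is not a multiple of 11 (since 105 = 9·11 + 6), so 11 ∤ 105.

(⇒) fails and (⇐) fails.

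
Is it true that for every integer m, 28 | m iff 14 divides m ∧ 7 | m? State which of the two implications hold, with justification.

(⟹) If 28 ∣ m, write m = 28q. Since 28 = 2·14, m = 14·(2q), so 14 ∣ m; and since 28 = 4·7, m = 7·(4q), so 7 ∣ m.

(⟸) This fails: take m = 14. Both 14 ∣ 14 and 7 ∣ 14, yet 14 is not a multiple of 28 (since 14 = 0·28 + 14), so 28 ∤ 14.

Only the forward implication holds.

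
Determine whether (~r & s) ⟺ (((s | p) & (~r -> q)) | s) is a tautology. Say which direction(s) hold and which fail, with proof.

[⇐] This fails. Under p = T, q = T, s = F, r = F, the left side is false but the right side is true.

[⇒] Assume the antecedent. If p is true, the antecedent forces (p = T, q = F, s = T, r = F) or (p = T, q = T, s = T, r = F), and ((s | p) & (~r -> q)) | s holds there. If p is false, the antecedent forces (p = F, q = F, s = T, r = F) or (p = F, q = T, s = T, r = F), and ((s | p) & (~r -> q)) | s holds there. Either way ((s | p) & (~r -> q)) | s holds.

(⇒) holds; (⇐) fails.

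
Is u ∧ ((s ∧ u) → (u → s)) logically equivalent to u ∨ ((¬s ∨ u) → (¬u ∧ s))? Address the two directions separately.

Not equivalent: only (⇒) holds.

(⇒) Assume the antecedent. If s is true, u ∨ ((¬s ∨ u) → (¬u ∧ s)) reduces to true regardless of the other variables. If s is false, the antecedent forces (s = F, u = T), and u ∨ ((¬s ∨ u) → (¬u ∧ s)) holds there. Either way u ∨ ((¬s ∨ u) → (¬u ∧ s)) holds.

(⇐) This fails. Under s = T, u = F, the left side is false but the right side is true.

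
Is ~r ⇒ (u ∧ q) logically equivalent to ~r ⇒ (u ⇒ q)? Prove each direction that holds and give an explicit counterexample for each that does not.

(⟹) Assume the antecedent. If q is true, ~r ⇒ (u ⇒ q) reduces to true regardless of the other variables. If q is false, the antecedent forces (q = F, u = F, r = T) or (q = F, u = T, r = T), and ~r ⇒ (u ⇒ q) holds there. Either way ~r ⇒ (u ⇒ q) holds.

(⟸) This fails. Under q = F, u = F, r = F, the left side is false but the right side is true.

The forward direction holds; the converse fails.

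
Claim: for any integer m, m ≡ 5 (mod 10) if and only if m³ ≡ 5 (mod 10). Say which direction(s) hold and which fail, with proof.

Both implications hold.

(⟹) Suppose m ≡ 5 (mod 10). Write m = 10j + 5. Then (10j + 5)³ = 1000j³ + 1500j² + 750j + 125 = 10(100j³ + 150j² + 75j + 12) + 5, so m³ ≡ 5 (mod 10).

(⟸) For the converse, argue contrapositively. If m ≢ 5 (mod 10), then m is congruent to one of 0, 1, 2, 3, 4, 6, 7, 8, 9 modulo 10, and these give m³ ≡ 0, 1, 8, 7, 4, 6, 3, 2, 9 respectively — never 5.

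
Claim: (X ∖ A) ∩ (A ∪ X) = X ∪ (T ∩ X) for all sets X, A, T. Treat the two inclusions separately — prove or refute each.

(⊆) Let x ∈ (X ∖ A) ∩ (A ∪ X). Then either x ∈ X and x ∉ A, T; or x ∈ X ∩ T and x ∉ A. In each case x ∈ X ∪ (T ∩ X), so (X ∖ A) ∩ (A ∪ X) ⊆ X ∪ (T ∩ X).

(⊇) This inclusion fails. Take X = {1}, A = {1}, T = ∅; then 1 ∈ X ∪ (T ∩ X) but 1 ∉ (X ∖ A) ∩ (A ∪ X).

The sets are not equal: only the forward inclusion holds.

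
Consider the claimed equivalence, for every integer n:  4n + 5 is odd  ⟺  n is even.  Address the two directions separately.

The forward direction fails; the converse holds.

[⇒] This fails: take n = 1. Then 4n + 5 = 9, which is odd, yet n = 1 is odd, not even.

[⇐] Suppose n is even. Since 4 is even, 4n is even for every n, so 4n + 5 has the same parity as 5, which is odd. Hence 4n + 5 is odd.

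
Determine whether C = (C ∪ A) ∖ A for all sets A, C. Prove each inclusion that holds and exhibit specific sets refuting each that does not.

(⟹) This inclusion fails. Take A = {1}, C = {1}; then 1 ∈ C but 1 ∉ (C ∪ A) ∖ A.

(⟸) Let x ∈ (C ∪ A) ∖ A. Then x ∈ C and x ∉ A, from which x ∈ C.

(⊆) fails; (⊇) holds.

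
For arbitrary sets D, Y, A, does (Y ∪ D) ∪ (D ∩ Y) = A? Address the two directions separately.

(⊆) fails and (⊇) fails.

(⊆) This inclusion fails. Take D = {1}, Y = ∅, A = ∅; then 1 ∈ (Y ∪ D) ∪ (D ∩ Y) but 1 ∉ A.

(⊇) This inclusion fails. Take D = ∅, Y = ∅, A = {1}; then 1 ∈ A but 1 ∉ (Y ∪ D) ∪ (D ∩ Y).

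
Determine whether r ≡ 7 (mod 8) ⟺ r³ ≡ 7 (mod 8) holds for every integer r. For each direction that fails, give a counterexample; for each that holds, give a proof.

The biconditional holds.

(→) Suppose r ≡ 7 (mod 8). Write r = 8j + 7. Then (8j + 7)³ = 512j³ + 1344j² + 1176j + 343 = 8(64j³ + 168j² + 147j + 42) + 7, so r³ ≡ 7 (mod 8).

(←) Conversely, suppose r³ ≡ 7 (mod 8). The only residue r in {0, …, 7} with r³ ≡ 7 (mod 8) is r = 7, so r ≡ 7 (mod 8).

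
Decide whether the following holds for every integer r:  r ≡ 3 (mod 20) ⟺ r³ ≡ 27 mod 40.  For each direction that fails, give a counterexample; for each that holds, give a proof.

(⇒) fails; (⇐) holds.

(⟹) This fails: take r = 23. Then 23 ≡ 3 (mod 20), but 23³ = 12167 ≡ 7 (mod 40), not 27.

(⟸) Conversely, the residues r modulo 40 with r³ ≡ 27 (mod 40) are exactly {3}, and each is ≡ 3 (mod 20).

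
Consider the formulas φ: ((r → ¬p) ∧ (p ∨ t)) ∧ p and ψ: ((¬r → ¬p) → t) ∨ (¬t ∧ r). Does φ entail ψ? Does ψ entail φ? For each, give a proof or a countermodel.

[⇒] Assume the antecedent. If t is true, ((¬r → ¬p) → t) ∨ (¬t ∧ r) reduces to true regardless of the other variables. If t is false, the antecedent forces (t = F, r = F, p = T), and ((¬r → ¬p) → t) ∨ (¬t ∧ r) holds there. Either way ((¬r → ¬p) → t) ∨ (¬t ∧ r) holds.

[⇐] This fails. Under t = T, r = F, p = F, the left side is false but the right side is true.

Only the forward direction holds.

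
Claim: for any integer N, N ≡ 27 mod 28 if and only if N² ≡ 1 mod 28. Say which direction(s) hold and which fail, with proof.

The forward direction holds; the converse fails.

[⇒] Suppose N ≡ 27 mod 28. Write N = 28j + 27. Then (28j + 27)² = 784j² + 1512j + 729 = 28(28j² + 54j + 26) + 1, so N² ≡ 1 (mod 28).

[⇐] This fails: take N = 1. Then 1² = 1 ≡ 1 (mod 28), yet 1 ≡ 1 (mod 28), not 27.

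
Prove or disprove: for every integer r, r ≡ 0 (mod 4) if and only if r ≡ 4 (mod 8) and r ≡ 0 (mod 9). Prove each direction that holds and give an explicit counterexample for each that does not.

Forward direction. This fails: r = 0 gives 0 ≡ 0 (mod 4) but 0 ≡ 0 (mod 8), so the conjunction on the right does not hold.

Converse. If r ≡ 4 (mod 8) and r ≡ 0 (mod 9), then by the Chinese remainder theorem r ≡ 36 (mod 72). Since 36 ≡ 0 (mod 4) and 4 ∣ 72, we get r ≡ 0 (mod 4).

The forward direction fails; the converse holds.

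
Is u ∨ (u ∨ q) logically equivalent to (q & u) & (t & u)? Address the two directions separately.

[⇒] This fails. Under t = F, q = T, u = F, the left side is true but the right side is false.

[⇐] Assume the antecedent. If t is true, the antecedent forces (t = T, q = T, u = T), and u ∨ (u ∨ q) holds there. If t is false, the antecedent cannot hold. Either way u ∨ (u ∨ q) holds.

The forward direction fails; the converse holds.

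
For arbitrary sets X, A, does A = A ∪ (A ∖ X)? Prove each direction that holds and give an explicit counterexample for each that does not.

Forward inclusion. Let x ∈ A. Then either x ∈ A and x ∉ X; or x ∈ X ∩ A. In each case x ∈ A ∪ (A ∖ X), so A ⊆ A ∪ (A ∖ X).

Reverse inclusion. Let x ∈ A ∪ (A ∖ X). Then either x ∈ A and x ∉ X; or x ∈ X ∩ A. In each case x ∈ A, so A ∪ (A ∖ X) ⊆ A.

Both inclusions hold.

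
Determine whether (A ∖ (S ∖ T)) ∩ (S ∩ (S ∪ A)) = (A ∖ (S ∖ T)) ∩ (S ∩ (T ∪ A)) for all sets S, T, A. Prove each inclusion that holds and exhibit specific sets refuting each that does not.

Forward inclusion. Let x ∈ (A ∖ (S ∖ T)) ∩ (S ∩ (S ∪ A)). Then x ∈ S ∩ T ∩ A, from which x ∈ (A ∖ (S ∖ T)) ∩ (S ∩ (T ∪ A)).

Reverse inclusion. Let x ∈ (A ∖ (S ∖ T)) ∩ (S ∩ (T ∪ A)). Then x ∈ S ∩ T ∩ A, from which x ∈ (A ∖ (S ∖ T)) ∩ (S ∩ (S ∪ A)).

The two sets are equal.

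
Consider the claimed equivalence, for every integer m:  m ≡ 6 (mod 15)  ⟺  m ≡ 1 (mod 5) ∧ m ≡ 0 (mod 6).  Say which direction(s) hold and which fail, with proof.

Only the converse holds.

(→) This fails: m = 21 gives 21 ≡ 6 (mod 15) but 21 ≡ 3 (mod 6), so the conjunction on the right does not hold.

(←) Conversely, if m ≡ 1 (mod 5) and m ≡ 0 (mod 6), then by the Chinese remainder theorem m ≡ 6 (mod 30). Since 6 ≡ 6 (mod 15) and 15 ∣ 30, we get m ≡ 6 (mod 15).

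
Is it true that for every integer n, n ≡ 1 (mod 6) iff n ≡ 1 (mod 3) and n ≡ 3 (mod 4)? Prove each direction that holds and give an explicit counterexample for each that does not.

(⇒) fails; (⇐) holds.

[⇐] If n ≡ 1 (mod 3) and n ≡ 3 (mod 4), then by the Chinese remainder theorem n ≡ 7 (mod 12). Since 7 ≡ 1 (mod 6) and 6 ∣ 12, we get n ≡ 1 (mod 6).

[⇒] This fails: n = 1 gives 1 ≡ 1 (mod 6) but 1 ≡ 1 (mod 4), so the conjunction on the right does not hold.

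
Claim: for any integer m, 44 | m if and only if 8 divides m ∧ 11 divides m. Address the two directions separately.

(⇒) This fails: take m = 44. Certainly 44 ∣ 44, but 8 ∤ 44.

(⇐) Suppose 8 ∣ m and 11 ∣ m. Any common multiple of 8 and 11 is a multiple of their lcm; here gcd(8, 11) = 1, so lcm(8, 11) = 8·11 = 88, so 88 ∣ m. Since 44 ∣ 88, it follows that 44 ∣ m.

Only the reverse direction holds.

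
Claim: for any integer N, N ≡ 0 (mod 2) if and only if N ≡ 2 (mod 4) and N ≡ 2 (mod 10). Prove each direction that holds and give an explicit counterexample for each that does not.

(⇒) This fails: N = 0 gives 0 ≡ 0 (mod 2) but 0 ≡ 0 (mod 4), so the conjunction on the right does not hold.

(⇐) Conversely, if N ≡ 2 (mod 4) and N ≡ 2 (mod 10), then by the Chinese remainder theorem N ≡ 2 (mod 20). Since 2 ≡ 0 (mod 2) and 2 ∣ 20, we get N ≡ 0 (mod 2).

Only the converse holds.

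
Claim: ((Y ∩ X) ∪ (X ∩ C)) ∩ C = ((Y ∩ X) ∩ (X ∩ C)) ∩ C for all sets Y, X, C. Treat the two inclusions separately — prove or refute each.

Only the reverse inclusion holds.

(⟹) This inclusion fails. Take Y = ∅, X = {1}, C = {1}; then 1 ∈ ((Y ∩ X) ∪ (X ∩ C)) ∩ C but 1 ∉ ((Y ∩ X) ∩ (X ∩ C)) ∩ C.

(⟸) Let x ∈ ((Y ∩ X) ∩ (X ∩ C)) ∩ C. Then x ∈ Y ∩ X ∩ C, from which x ∈ ((Y ∩ X) ∪ (X ∩ C)) ∩ C.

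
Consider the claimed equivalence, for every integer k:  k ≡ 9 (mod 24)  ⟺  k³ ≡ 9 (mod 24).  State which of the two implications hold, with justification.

Both directions hold; the statement is true.

(⇒) Suppose k ≡ 9 (mod 24). Write k = 24j + 9. Then (24j + 9)³ = 13824j³ + 15552j² + 5832j + 729 = 24(576j³ + 648j² + 243j + 30) + 9, so k³ ≡ 9 (mod 24).

(⇐) Conversely, suppose k³ ≡ 9 (mod 24). The only residue r in {0, …, 23} with r³ ≡ 9 (mod 24) is r = 9, so k ≡ 9 (mod 24).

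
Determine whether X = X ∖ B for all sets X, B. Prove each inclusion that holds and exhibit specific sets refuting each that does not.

(⟹) This inclusion fails. Take X = {1}, B = {1}; then 1 ∈ X but 1 ∉ X ∖ B.

(⟸) Let x ∈ X ∖ B. Then x ∈ X and x ∉ B, from which x ∈ X.

The sets are not equal: only the reverse inclusion holds.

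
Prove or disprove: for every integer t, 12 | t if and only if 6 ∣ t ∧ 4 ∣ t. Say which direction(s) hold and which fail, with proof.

Both directions hold; the statement is true.

(→) If 12 ∣ t, write t = 12q. Since 12 = 2·6, t = 6·(2q), so 6 ∣ t; and since 12 = 3·4, t = 4·(3q), so 4 ∣ t.

(←) Suppose 6 ∣ t and 4 ∣ t. Any common multiple of 6 and 4 is a multiple of their lcm; here lcm(6, 4) = 6·4/gcd(6, 4) = 24/2 = 12, so 12 ∣ t.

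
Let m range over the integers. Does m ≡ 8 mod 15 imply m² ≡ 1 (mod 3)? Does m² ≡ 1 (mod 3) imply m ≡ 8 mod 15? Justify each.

(⟹) Suppose m ≡ 8 (mod 15). Then m² ≡ 8² = 64 (mod 15), and since 3 ∣ 15, also m² ≡ 1 (mod 3).

(⟸) This fails: take m = 1. Then 1² = 1 ≡ 1 (mod 3), yet 1 ≡ 1 (mod 15), not 8.

Not equivalent: only (⇒) holds.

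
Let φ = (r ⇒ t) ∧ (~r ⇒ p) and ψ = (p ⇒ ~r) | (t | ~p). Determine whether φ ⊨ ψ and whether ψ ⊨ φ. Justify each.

Forward direction. Assume the antecedent. If t is true, (p ⇒ ~r) | (t | ~p) reduces to true regardless of the other variables. If t is false, the antecedent forces (t = F, r = F, p = T), and (p ⇒ ~r) | (t | ~p) holds there. Either way (p ⇒ ~r) | (t | ~p) holds.

Converse. This fails. Under t = F, r = F, p = F, the left side is false but the right side is true.

The forward direction holds; the converse fails.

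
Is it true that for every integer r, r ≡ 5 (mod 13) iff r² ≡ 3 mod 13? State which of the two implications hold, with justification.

Both directions fail.

(→) This fails: take r = 5. Then 5 ≡ 5 (mod 13), but 5² = 25 ≡ 12 (mod 13), not 3.

(←) This fails: take r = 4. Then 4² = 16 ≡ 3 (mod 13), yet 4 ≡ 4 (mod 13), not 5.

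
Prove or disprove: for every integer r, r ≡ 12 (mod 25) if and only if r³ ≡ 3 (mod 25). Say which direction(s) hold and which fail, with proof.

Forward direction. Suppose r ≡ 12 (mod 25). Write r = 25j + 12. Then (25j + 12)³ = 15625j³ + 22500j² + 10800j + 1728 = 25(625j³ + 900j² + 432j + 69) + 3, so r³ ≡ 3 (mod 25).

Converse. Suppose r³ ≡ 3 (mod 25). The only residue r in {0, …, 24} with r³ ≡ 3 (mod 25) is r = 12, so r ≡ 12 (mod 25).

Equivalent; both directions hold.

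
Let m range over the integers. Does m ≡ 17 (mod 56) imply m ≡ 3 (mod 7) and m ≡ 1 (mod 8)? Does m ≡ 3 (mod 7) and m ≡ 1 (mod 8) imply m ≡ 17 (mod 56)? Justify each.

Both directions hold.

Forward direction. Suppose m ≡ 17 (mod 56); write m = 56j + 17. Since 7 ∣ 56, reducing mod 7 gives m ≡ 17 ≡ 3 (mod 7); since 8 ∣ 56, reducing mod 8 gives m ≡ 17 ≡ 1 (mod 8).

Converse. If m ≡ 3 (mod 7) and m ≡ 1 (mod 8), then by the Chinese remainder theorem m ≡ 17 (mod 56). This is exactly m ≡ 17 (mod 56).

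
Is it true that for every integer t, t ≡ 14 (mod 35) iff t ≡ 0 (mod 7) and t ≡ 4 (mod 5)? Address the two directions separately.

[⇒] Suppose t ≡ 14 (mod 35); write t = 35j + 14. Since 7 ∣ 35, reducing mod 7 gives t ≡ 14 ≡ 0 (mod 7); since 5 ∣ 35, reducing mod 5 gives t ≡ 14 ≡ 4 (mod 5).

[⇐] Conversely, if t ≡ 0 (mod 7) and t ≡ 4 (mod 5), then by the Chinese remainder theorem t ≡ 14 (mod 35). This is exactly t ≡ 14 (mod 35).

Both directions hold.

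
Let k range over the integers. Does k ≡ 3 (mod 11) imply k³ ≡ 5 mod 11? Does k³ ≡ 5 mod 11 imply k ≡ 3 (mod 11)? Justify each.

Both directions hold.

(→) Suppose k ≡ 3 (mod 11). Write k = 11j + 3. Then (11j + 3)³ = 1331j³ + 1089j² + 297j + 27 = 11(121j³ + 99j² + 27j + 2) + 5, so k³ ≡ 5 (mod 11).

(←) Conversely, suppose k³ ≡ 5 (mod 11). The only residue r in {0, …, 10} with r³ ≡ 5 (mod 11) is r = 3, so k ≡ 3 (mod 11).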